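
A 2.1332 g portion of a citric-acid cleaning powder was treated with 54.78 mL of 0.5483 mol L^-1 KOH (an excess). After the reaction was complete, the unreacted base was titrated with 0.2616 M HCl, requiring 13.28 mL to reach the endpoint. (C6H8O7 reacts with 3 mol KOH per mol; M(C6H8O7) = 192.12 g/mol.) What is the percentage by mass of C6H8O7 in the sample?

Total n(KOH) added = 0.5483 x 0.05478 = 0.03004 mol.
n(HCl) used = 0.2616 x 0.01328 = 0.003474 mol, which equals the excess n(KOH).
So n(KOH) consumed by the sample = 0.03004 - 0.003474 = 0.02656 mol.
n(C6H8O7) = 0.02656 / 3 = 0.008854 mol.
mass C6H8O7 = 0.008854 x 192.12 = 1.701 g, so %C6H8O7 = 1.701/2.1332 x 100 = 79.7%.

79.7%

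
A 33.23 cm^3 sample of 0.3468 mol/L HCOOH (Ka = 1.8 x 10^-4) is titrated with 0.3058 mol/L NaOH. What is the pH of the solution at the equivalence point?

n(HCOOH) = 0.3468 x 0.03323 = 0.01152 mol; V(NaOH) at equivalence = 0.01152/0.3058 = 0.03769 L.
At equivalence all the acid is converted to HCOO-; total volume = 0.03323 + 0.03769 = 0.07092 L, so [HCOO-] = 0.01152/0.07092 = 0.1625 M.
Kb = Kw/Ka = 1.0e-14 / 1.8 x 10^-4 = 5.56e-11.
[OH^-] = sqrt(Kb x [HCOO-]) = sqrt(5.56e-11 x 0.1625) = 3.00e-6 M.
pOH = 5.52, so pH = 14.00 - 5.52 = 8.48.

8.48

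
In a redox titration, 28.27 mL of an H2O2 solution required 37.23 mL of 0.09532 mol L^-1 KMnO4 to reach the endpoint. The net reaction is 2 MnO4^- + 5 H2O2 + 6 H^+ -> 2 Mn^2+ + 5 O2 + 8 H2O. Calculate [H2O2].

0.314 M

n(KMnO4) = 0.09532 x 0.03723 = 0.003549 mol.
From the balanced equation, 2 mol KMnO4 reacts with 5 mol H2O2, so n(H2O2) = 0.003549 x 5/2 = 0.008872 mol.
[H2O2] = 0.008872 / 0.02827 L = 0.314 M.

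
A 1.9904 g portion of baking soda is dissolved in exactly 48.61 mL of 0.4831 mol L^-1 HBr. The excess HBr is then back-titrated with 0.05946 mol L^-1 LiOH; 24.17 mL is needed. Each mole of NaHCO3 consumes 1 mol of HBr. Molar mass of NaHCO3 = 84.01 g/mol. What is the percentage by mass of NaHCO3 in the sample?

Total n(HBr) added = 0.4831 x 0.04861 = 0.02348 mol.
n(LiOH) used = 0.05946 x 0.02417 = 0.001437 mol, which equals the excess n(HBr).
So n(HBr) consumed by the sample = 0.02348 - 0.001437 = 0.02205 mol.
n(NaHCO3) = 0.02205 / 1 = 0.02205 mol.
mass NaHCO3 = 0.02205 x 84.01 = 1.852 g, so %NaHCO3 = 1.852/1.9904 x 100 = 93.1%.

93.1%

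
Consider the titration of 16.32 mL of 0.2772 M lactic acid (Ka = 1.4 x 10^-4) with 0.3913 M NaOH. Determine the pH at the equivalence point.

8.53

n(HC3H5O3) = 0.2772 x 0.01632 = 0.004524 mol; V(NaOH) at equivalence = 0.004524/0.3913 = 0.01156 L.
At equivalence all the acid is converted to C3H5O3-; total volume = 0.01632 + 0.01156 = 0.02788 L, so [C3H5O3-] = 0.004524/0.02788 = 0.1623 M.
Kb = Kw/Ka = 1.0e-14 / 1.4 x 10^-4 = 7.14e-11.
[OH^-] = sqrt(Kb x [C3H5O3-]) = sqrt(7.14e-11 x 0.1623) = 3.40e-6 M.
pOH = 5.47, so pH = 14.00 - 5.47 = 8.53.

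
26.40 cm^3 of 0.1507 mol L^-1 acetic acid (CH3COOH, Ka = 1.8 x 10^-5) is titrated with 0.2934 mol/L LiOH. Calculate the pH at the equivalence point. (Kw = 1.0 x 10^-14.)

n(CH3COOH) = 0.1507 x 0.02640 = 0.003978 mol; V(LiOH) at equivalence = 0.003978/0.2934 = 0.01356 L.
At equivalence all the acid is converted to CH3COO-; total volume = 0.02640 + 0.01356 = 0.03996 L, so [CH3COO-] = 0.003978/0.03996 = 0.09956 M.
Kb = Kw/Ka = 1.0e-14 / 1.8 x 10^-5 = 5.56e-10.
[OH^-] = sqrt(Kb x [CH3COO-]) = sqrt(5.56e-10 x 0.09956) = 7.44e-6 M.
pOH = 5.13, so pH = 14.00 - 5.13 = 8.87.

8.87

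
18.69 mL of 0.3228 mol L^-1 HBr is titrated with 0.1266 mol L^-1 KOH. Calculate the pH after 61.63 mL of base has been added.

n(acid) = 0.3228 x 0.01869 = 0.006033 mol; n(KOH) added = 0.1266 x 0.06163 = 0.007802 mol.
Base is in excess by 0.007802 - 0.006033 = 0.001769 mol in a total volume of 0.08032 L.
[OH^-] = 0.001769/0.08032 = 0.02203 M, so pOH = 1.66 and pH = 14.00 - 1.66 = 12.34.

12.34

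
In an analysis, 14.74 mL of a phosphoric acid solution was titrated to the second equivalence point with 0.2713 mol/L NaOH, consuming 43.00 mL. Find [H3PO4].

0.396 M

n(NaOH) = 0.2713 x 0.04300 = 0.01167 mol.
At the second equivalence point, 2 mol OH^- react per mol H3PO4, so n(H3PO4) = 0.01167 / 2 = 0.005833 mol.
[H3PO4] = 0.005833 / 0.01474 L = 0.396 M.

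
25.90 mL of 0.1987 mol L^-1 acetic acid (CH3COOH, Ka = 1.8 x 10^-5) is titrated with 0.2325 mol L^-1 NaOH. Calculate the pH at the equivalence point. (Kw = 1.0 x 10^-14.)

n(CH3COOH) = 0.1987 x 0.02590 = 0.005146 mol; V(NaOH) at equivalence = 0.005146/0.2325 = 0.02213 L.
At equivalence all the acid is converted to CH3COO-; total volume = 0.02590 + 0.02213 = 0.04803 L, so [CH3COO-] = 0.005146/0.04803 = 0.1071 M.
Kb = Kw/Ka = 1.0e-14 / 1.8 x 10^-5 = 5.56e-10.
[OH^-] = sqrt(Kb x [CH3COO-]) = sqrt(5.56e-10 x 0.1071) = 7.71e-6 M.
pOH = 5.11, so pH = 14.00 - 5.11 = 8.89.

8.89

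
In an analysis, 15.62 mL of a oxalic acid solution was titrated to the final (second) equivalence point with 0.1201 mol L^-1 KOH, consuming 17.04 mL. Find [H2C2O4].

0.0655 M

n(KOH) = 0.1201 x 0.01704 = 0.002047 mol.
At the final (second) equivalence point, 2 mol OH^- react per mol H2C2O4, so n(H2C2O4) = 0.002047 / 2 = 0.001023 mol.
[H2C2O4] = 0.001023 / 0.01562 L = 0.0655 M.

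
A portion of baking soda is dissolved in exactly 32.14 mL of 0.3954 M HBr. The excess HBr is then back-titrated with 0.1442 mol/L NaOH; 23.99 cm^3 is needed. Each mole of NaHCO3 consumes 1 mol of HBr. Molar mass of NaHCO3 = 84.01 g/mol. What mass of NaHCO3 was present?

Total n(HBr) added = 0.3954 x 0.03214 = 0.01271 mol.
n(NaOH) used = 0.1442 x 0.02399 = 0.003459 mol, which equals the excess n(HBr).
So n(HBr) consumed by the sample = 0.01271 - 0.003459 = 0.009249 mol.
n(NaHCO3) = 0.009249 / 1 = 0.009249 mol.
mass = 0.009249 mol x 84.01 g/mol = 0.777 g.

0.777 g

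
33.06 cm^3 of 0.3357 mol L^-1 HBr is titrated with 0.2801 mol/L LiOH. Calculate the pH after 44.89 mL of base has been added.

12.28

n(acid) = 0.3357 x 0.03306 = 0.01110 mol; n(LiOH) added = 0.2801 x 0.04489 = 0.01257 mol.
Base is in excess by 0.01257 - 0.01110 = 0.001475 mol in a total volume of 0.07795 L.
[OH^-] = 0.001475/0.07795 = 0.01893 M, so pOH = 1.72 and pH = 14.00 - 1.72 = 12.28.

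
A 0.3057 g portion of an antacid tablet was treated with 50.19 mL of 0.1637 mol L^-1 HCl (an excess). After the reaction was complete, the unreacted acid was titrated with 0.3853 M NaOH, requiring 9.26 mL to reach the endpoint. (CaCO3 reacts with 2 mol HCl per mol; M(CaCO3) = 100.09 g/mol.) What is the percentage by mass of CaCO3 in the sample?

76.1%

Total n(HCl) added = 0.1637 x 0.05019 = 0.008216 mol.
n(NaOH) used = 0.3853 x 0.009260 = 0.003568 mol, which equals the excess n(HCl).
So n(HCl) consumed by the sample = 0.008216 - 0.003568 = 0.004648 mol.
n(CaCO3) = 0.004648 / 2 = 0.002324 mol.
mass CaCO3 = 0.002324 x 100.09 = 0.2326 g, so %CaCO3 = 0.2326/0.3057 x 100 = 76.1%.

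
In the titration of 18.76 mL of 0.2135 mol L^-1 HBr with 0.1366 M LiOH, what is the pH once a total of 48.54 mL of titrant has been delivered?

12.59

n(acid) = 0.2135 x 0.01876 = 0.004005 mol; n(LiOH) added = 0.1366 x 0.04854 = 0.006631 mol.
Base is in excess by 0.006631 - 0.004005 = 0.002625 mol in a total volume of 0.06730 L.
[OH^-] = 0.002625/0.06730 = 0.03901 M, so pOH = 1.41 and pH = 14.00 - 1.41 = 12.59.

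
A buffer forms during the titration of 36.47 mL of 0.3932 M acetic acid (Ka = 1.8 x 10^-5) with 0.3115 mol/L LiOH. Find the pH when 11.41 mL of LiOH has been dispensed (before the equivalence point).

Initial n(CH3COOH) = 0.3932 x 0.03647 = 0.01434 mol.
n(LiOH) added = 0.3115 x 0.01141 = 0.003554 mol, converting that many moles of CH3COOH to CH3COO-.
Remaining n(CH3COOH) = 0.01079 mol; n(CH3COO-) = 0.003554 mol.
By Henderson-Hasselbalch, pH = pKa + log([A^-]/[HA]) = 4.74 + log(0.003554/0.01079) = 4.74 + (-0.48) = 4.26.

4.26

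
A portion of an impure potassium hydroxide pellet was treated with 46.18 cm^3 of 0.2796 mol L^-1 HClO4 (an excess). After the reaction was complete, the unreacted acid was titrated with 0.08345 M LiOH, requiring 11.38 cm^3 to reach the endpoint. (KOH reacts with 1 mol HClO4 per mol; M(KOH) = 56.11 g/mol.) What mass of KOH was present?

0.671 g

Total n(HClO4) added = 0.2796 x 0.04618 = 0.01291 mol.
n(LiOH) used = 0.08345 x 0.01138 = 0.0009497 mol, which equals the excess n(HClO4).
So n(HClO4) consumed by the sample = 0.01291 - 0.0009497 = 0.01196 mol.
n(KOH) = 0.01196 / 1 = 0.01196 mol.
mass = 0.01196 mol x 56.11 g/mol = 0.671 g.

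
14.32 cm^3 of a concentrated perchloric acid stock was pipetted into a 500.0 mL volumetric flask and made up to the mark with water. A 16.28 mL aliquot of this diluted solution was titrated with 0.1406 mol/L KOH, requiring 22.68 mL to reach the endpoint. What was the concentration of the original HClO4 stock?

6.84 M

n(KOH) = 0.1406 x 0.02268 = 0.003189 mol.
n(HClO4) in the aliquot = 0.003189 mol.
[diluted HClO4] = 0.003189 / 0.01628 = 0.1959 M.
Dilution factor = 500.0/14.32 = 34.92, so [stock] = 0.1959 x 34.92 = 6.84 M.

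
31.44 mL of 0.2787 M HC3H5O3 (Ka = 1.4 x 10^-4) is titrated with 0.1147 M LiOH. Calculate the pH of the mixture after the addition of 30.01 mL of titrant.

3.66

Initial n(HC3H5O3) = 0.2787 x 0.03144 = 0.008762 mol.
n(LiOH) added = 0.1147 x 0.03001 = 0.003442 mol, converting that many moles of HC3H5O3 to C3H5O3-.
Remaining n(HC3H5O3) = 0.005320 mol; n(C3H5O3-) = 0.003442 mol.
By Henderson-Hasselbalch, pH = pKa + log([A^-]/[HA]) = 3.85 + log(0.003442/0.005320) = 3.85 + (-0.19) = 3.66.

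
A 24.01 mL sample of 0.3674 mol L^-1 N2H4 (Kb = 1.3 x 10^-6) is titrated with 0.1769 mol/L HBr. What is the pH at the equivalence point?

4.52

n(N2H4) = 0.3674 x 0.02401 = 0.008821 mol; V(HBr) at equivalence = 0.008821/0.1769 = 0.04987 L.
At equivalence the base is fully converted to N2H5+; total volume = 0.07388 L, so [N2H5+] = 0.008821/0.07388 = 0.1194 M.
Ka(N2H5+) = Kw/Kb = 1.0e-14 / 1.3 x 10^-6 = 7.69e-9.
[H^+] = sqrt(Ka x [N2H5+]) = sqrt(7.69e-9 x 0.1194) = 3.03e-5 M.
pH = -log(3.03e-5) = 4.52.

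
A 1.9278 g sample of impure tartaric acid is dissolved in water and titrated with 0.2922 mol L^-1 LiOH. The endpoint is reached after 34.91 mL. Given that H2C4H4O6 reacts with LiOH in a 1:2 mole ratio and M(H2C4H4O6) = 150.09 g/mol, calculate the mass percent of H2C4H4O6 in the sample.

n(LiOH) = 0.2922 x 0.03491 = 0.01020 mol.
n(H2C4H4O6) = 0.01020 / 2 = 0.005100 mol.
mass of H2C4H4O6 = 0.005100 x 150.09 = 0.7655 g.
% purity = 0.7655 / 1.9278 x 100 = 39.7%.

39.7%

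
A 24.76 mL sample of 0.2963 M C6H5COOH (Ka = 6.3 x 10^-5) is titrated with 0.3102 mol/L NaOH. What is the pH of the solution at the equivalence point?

8.69

n(C6H5COOH) = 0.2963 x 0.02476 = 0.007336 mol; V(NaOH) at equivalence = 0.007336/0.3102 = 0.02365 L.
At equivalence all the acid is converted to C6H5COO-; total volume = 0.02476 + 0.02365 = 0.04841 L, so [C6H5COO-] = 0.007336/0.04841 = 0.1515 M.
Kb = Kw/Ka = 1.0e-14 / 6.3 x 10^-5 = 1.59e-10.
[OH^-] = sqrt(Kb x [C6H5COO-]) = sqrt(1.59e-10 x 0.1515) = 4.90e-6 M.
pOH = 5.31, so pH = 14.00 - 5.31 = 8.69.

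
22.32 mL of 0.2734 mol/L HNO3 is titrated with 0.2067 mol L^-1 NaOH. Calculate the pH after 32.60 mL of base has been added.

n(acid) = 0.2734 x 0.02232 = 0.006102 mol; n(NaOH) added = 0.2067 x 0.03260 = 0.006738 mol.
Base is in excess by 0.006738 - 0.006102 = 0.0006361 mol in a total volume of 0.05492 L.
[OH^-] = 0.0006361/0.05492 = 0.01158 M, so pOH = 1.94 and pH = 14.00 - 1.94 = 12.06.

12.06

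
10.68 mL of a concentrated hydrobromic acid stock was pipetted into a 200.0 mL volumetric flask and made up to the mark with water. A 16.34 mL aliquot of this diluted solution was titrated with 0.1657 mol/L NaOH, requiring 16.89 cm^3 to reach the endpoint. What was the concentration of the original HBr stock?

3.21 M

n(NaOH) = 0.1657 x 0.01689 = 0.002799 mol.
n(HBr) in the aliquot = 0.002799 mol.
[diluted HBr] = 0.002799 / 0.01634 = 0.1713 M.
Dilution factor = 200.0/10.68 = 18.73, so [stock] = 0.1713 x 18.73 = 3.21 M.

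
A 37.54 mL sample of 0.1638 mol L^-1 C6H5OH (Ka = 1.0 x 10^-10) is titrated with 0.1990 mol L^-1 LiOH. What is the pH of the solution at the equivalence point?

11.48

n(C6H5OH) = 0.1638 x 0.03754 = 0.006149 mol; V(LiOH) at equivalence = 0.006149/0.1990 = 0.03090 L.
At equivalence all the acid is converted to C6H5O-; total volume = 0.03754 + 0.03090 = 0.06844 L, so [C6H5O-] = 0.006149/0.06844 = 0.08985 M.
Kb = Kw/Ka = 1.0e-14 / 1.0 x 10^-10 = 0.000100.
[OH^-] = sqrt(Kb x [C6H5O-]) = sqrt(0.000100 x 0.08985) = 0.00300 M.
pOH = 2.52, so pH = 14.00 - 2.52 = 11.48.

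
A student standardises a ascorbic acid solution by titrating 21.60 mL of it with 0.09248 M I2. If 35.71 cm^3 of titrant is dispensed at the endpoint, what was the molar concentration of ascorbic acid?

0.153 M

n(I2) = 0.09248 x 0.03571 = 0.003302 mol.
From the balanced equation, 1 mol I2 reacts with 1 mol ascorbic acid, so n(ascorbic acid) = 0.003302 x 1/1 = 0.003302 mol.
[ascorbic acid] = 0.003302 / 0.02160 L = 0.153 M.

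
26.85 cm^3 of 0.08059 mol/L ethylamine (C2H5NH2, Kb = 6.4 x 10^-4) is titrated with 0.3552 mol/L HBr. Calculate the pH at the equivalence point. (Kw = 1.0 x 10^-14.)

n(C2H5NH2) = 0.08059 x 0.02685 = 0.002164 mol; V(HBr) at equivalence = 0.002164/0.3552 = 0.006092 L.
At equivalence the base is fully converted to C2H5NH3+; total volume = 0.03294 L, so [C2H5NH3+] = 0.002164/0.03294 = 0.06569 M.
Ka(C2H5NH3+) = Kw/Kb = 1.0e-14 / 6.4 x 10^-4 = 1.56e-11.
[H^+] = sqrt(Ka x [C2H5NH3+]) = sqrt(1.56e-11 x 0.06569) = 1.01e-6 M.
pH = -log(1.01e-6) = 5.99.

5.99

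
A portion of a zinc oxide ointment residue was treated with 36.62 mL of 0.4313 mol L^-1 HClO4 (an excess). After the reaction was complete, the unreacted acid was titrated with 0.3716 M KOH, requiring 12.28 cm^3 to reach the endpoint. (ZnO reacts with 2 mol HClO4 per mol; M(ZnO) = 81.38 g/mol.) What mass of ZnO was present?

0.457 g

Total n(HClO4) added = 0.4313 x 0.03662 = 0.01579 mol.
n(KOH) used = 0.3716 x 0.01228 = 0.004563 mol, which equals the excess n(HClO4).
So n(HClO4) consumed by the sample = 0.01579 - 0.004563 = 0.01123 mol.
n(ZnO) = 0.01123 / 2 = 0.005615 mol.
mass = 0.005615 mol x 81.38 g/mol = 0.457 g.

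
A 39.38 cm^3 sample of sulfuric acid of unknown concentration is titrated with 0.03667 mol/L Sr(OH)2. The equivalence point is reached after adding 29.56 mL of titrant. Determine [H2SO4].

n(Sr(OH)2) delivered = 0.03667 x 0.02956 = 0.001084 mol.
For a 1:1 reaction, n(H2SO4) = 0.001084 mol.
[H2SO4] = 0.001084 mol / 0.03938 L = 0.0275 M.

0.0275 M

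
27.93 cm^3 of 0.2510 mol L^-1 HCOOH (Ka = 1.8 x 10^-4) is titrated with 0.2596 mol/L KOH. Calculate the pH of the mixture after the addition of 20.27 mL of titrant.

4.22

Initial n(HCOOH) = 0.2510 x 0.02793 = 0.007010 mol.
n(KOH) added = 0.2596 x 0.02027 = 0.005262 mol, converting that many moles of HCOOH to HCOO-.
Remaining n(HCOOH) = 0.001748 mol; n(HCOO-) = 0.005262 mol.
By Henderson-Hasselbalch, pH = pKa + log([A^-]/[HA]) = 3.74 + log(0.005262/0.001748) = 3.74 + (+0.48) = 4.22.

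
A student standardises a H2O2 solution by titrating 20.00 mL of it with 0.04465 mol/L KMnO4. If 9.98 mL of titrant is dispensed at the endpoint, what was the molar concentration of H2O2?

0.0557 M

n(KMnO4) = 0.04465 x 0.009980 = 0.0004456 mol.
From the balanced equation, 2 mol KMnO4 reacts with 5 mol H2O2, so n(H2O2) = 0.0004456 x 5/2 = 0.001114 mol.
[H2O2] = 0.001114 / 0.02000 L = 0.0557 M.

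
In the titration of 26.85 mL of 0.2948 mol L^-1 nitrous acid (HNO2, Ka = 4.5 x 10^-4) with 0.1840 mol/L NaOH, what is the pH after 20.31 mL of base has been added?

3.30

Initial n(HNO2) = 0.2948 x 0.02685 = 0.007915 mol.
n(NaOH) added = 0.1840 x 0.02031 = 0.003737 mol, converting that many moles of HNO2 to NO2-.
Remaining n(HNO2) = 0.004178 mol; n(NO2-) = 0.003737 mol.
By Henderson-Hasselbalch, pH = pKa + log([A^-]/[HA]) = 3.35 + log(0.003737/0.004178) = 3.35 + (-0.05) = 3.30.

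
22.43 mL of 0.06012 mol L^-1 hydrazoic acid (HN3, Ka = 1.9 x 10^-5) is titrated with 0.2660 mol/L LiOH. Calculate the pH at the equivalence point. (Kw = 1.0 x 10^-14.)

8.71

n(HN3) = 0.06012 x 0.02243 = 0.001348 mol; V(LiOH) at equivalence = 0.001348/0.2660 = 0.005070 L.
At equivalence all the acid is converted to N3-; total volume = 0.02243 + 0.005070 = 0.02750 L, so [N3-] = 0.001348/0.02750 = 0.04904 M.
Kb = Kw/Ka = 1.0e-14 / 1.9 x 10^-5 = 5.26e-10.
[OH^-] = sqrt(Kb x [N3-]) = sqrt(5.26e-10 x 0.04904) = 5.08e-6 M.
pOH = 5.29, so pH = 14.00 - 5.29 = 8.71.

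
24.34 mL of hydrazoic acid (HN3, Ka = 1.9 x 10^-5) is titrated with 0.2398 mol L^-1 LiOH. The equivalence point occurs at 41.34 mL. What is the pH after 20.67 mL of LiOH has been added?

20.67 mL is exactly half the equivalence volume (41.34/2), i.e. the half-equivalence point.
There, n(HA) = n(A^-), so pH = pKa = -log(1.9 x 10^-5) = 4.72.

4.72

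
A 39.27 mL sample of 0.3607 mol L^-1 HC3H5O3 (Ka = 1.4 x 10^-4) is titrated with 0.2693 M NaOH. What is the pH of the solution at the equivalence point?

n(HC3H5O3) = 0.3607 x 0.03927 = 0.01416 mol; V(NaOH) at equivalence = 0.01416/0.2693 = 0.05260 L.
At equivalence all the acid is converted to C3H5O3-; total volume = 0.03927 + 0.05260 = 0.09187 L, so [C3H5O3-] = 0.01416/0.09187 = 0.1542 M.
Kb = Kw/Ka = 1.0e-14 / 1.4 x 10^-4 = 7.14e-11.
[OH^-] = sqrt(Kb x [C3H5O3-]) = sqrt(7.14e-11 x 0.1542) = 3.32e-6 M.
pOH = 5.48, so pH = 14.00 - 5.48 = 8.52.

8.52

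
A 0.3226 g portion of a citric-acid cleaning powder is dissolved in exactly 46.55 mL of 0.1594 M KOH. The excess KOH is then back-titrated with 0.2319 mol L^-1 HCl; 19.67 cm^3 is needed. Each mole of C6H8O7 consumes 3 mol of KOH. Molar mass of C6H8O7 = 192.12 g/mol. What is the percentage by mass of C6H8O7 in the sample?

56.7%

Total n(KOH) added = 0.1594 x 0.04655 = 0.007420 mol.
n(HCl) used = 0.2319 x 0.01967 = 0.004561 mol, which equals the excess n(KOH).
So n(KOH) consumed by the sample = 0.007420 - 0.004561 = 0.002859 mol.
n(C6H8O7) = 0.002859 / 3 = 0.0009529 mol.
mass C6H8O7 = 0.0009529 x 192.12 = 0.1831 g, so %C6H8O7 = 0.1831/0.3226 x 100 = 56.7%.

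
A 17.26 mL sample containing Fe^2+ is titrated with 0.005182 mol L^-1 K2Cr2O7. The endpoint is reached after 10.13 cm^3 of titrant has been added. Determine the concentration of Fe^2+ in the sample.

0.0182 M

n(K2Cr2O7) = 0.005182 x 0.01013 = 5.249e-5 mol.
From the balanced equation, 1 mol K2Cr2O7 reacts with 6 mol Fe^2+, so n(Fe^2+) = 5.249e-5 x 6/1 = 0.0003150 mol.
[Fe^2+] = 0.0003150 / 0.01726 L = 0.0182 M.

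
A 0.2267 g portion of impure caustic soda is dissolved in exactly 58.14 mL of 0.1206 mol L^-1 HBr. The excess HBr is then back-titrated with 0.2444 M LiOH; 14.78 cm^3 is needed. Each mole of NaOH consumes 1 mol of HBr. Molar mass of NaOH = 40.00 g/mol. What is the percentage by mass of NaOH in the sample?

Total n(HBr) added = 0.1206 x 0.05814 = 0.007012 mol.
n(LiOH) used = 0.2444 x 0.01478 = 0.003612 mol, which equals the excess n(HBr).
So n(HBr) consumed by the sample = 0.007012 - 0.003612 = 0.003399 mol.
n(NaOH) = 0.003399 / 1 = 0.003399 mol.
mass NaOH = 0.003399 x 40.00 = 0.1360 g, so %NaOH = 0.1360/0.2267 x 100 = 60.0%.

60.0%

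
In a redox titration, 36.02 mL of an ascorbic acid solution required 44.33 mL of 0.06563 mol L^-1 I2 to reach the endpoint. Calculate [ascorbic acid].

n(I2) = 0.06563 x 0.04433 = 0.002909 mol.
From the balanced equation, 1 mol I2 reacts with 1 mol ascorbic acid, so n(ascorbic acid) = 0.002909 x 1/1 = 0.002909 mol.
[ascorbic acid] = 0.002909 / 0.03602 L = 0.0808 M.

0.0808 M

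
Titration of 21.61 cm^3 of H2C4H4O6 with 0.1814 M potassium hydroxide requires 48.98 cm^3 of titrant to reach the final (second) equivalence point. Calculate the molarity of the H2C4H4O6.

n(KOH) = 0.1814 x 0.04898 = 0.008885 mol.
At the final (second) equivalence point, 2 mol OH^- react per mol H2C4H4O6, so n(H2C4H4O6) = 0.008885 / 2 = 0.004442 mol.
[H2C4H4O6] = 0.004442 / 0.02161 L = 0.206 M.

0.206 M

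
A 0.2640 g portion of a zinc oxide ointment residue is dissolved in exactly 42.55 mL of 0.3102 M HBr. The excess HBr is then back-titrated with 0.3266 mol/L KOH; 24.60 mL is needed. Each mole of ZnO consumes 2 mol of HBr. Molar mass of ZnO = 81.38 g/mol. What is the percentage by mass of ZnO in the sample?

79.6%

Total n(HBr) added = 0.3102 x 0.04255 = 0.01320 mol.
n(KOH) used = 0.3266 x 0.02460 = 0.008034 mol, which equals the excess n(HBr).
So n(HBr) consumed by the sample = 0.01320 - 0.008034 = 0.005165 mol.
n(ZnO) = 0.005165 / 2 = 0.002582 mol.
mass ZnO = 0.002582 x 81.38 = 0.2101 g, so %ZnO = 0.2101/0.2640 x 100 = 79.6%.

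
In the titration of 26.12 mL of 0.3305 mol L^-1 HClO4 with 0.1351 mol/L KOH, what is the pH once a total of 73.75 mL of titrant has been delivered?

12.12

n(acid) = 0.3305 x 0.02612 = 0.008633 mol; n(KOH) added = 0.1351 x 0.07375 = 0.009964 mol.
Base is in excess by 0.009964 - 0.008633 = 0.001331 mol in a total volume of 0.09987 L.
[OH^-] = 0.001331/0.09987 = 0.01333 M, so pOH = 1.88 and pH = 14.00 - 1.88 = 12.12.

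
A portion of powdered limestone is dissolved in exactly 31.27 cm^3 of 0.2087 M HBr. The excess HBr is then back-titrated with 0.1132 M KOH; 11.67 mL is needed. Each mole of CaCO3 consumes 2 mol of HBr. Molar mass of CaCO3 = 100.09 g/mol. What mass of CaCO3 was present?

0.260 g

Total n(HBr) added = 0.2087 x 0.03127 = 0.006526 mol.
n(KOH) used = 0.1132 x 0.01167 = 0.001321 mol, which equals the excess n(HBr).
So n(HBr) consumed by the sample = 0.006526 - 0.001321 = 0.005205 mol.
n(CaCO3) = 0.005205 / 2 = 0.002603 mol.
mass = 0.002603 mol x 100.09 g/mol = 0.260 g.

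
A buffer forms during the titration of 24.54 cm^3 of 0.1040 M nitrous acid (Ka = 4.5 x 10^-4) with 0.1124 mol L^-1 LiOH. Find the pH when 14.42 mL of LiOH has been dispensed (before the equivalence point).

Initial n(HNO2) = 0.1040 x 0.02454 = 0.002552 mol.
n(LiOH) added = 0.1124 x 0.01442 = 0.001621 mol, converting that many moles of HNO2 to NO2-.
Remaining n(HNO2) = 0.0009314 mol; n(NO2-) = 0.001621 mol.
By Henderson-Hasselbalch, pH = pKa + log([A^-]/[HA]) = 3.35 + log(0.001621/0.0009314) = 3.35 + (+0.24) = 3.59.

3.59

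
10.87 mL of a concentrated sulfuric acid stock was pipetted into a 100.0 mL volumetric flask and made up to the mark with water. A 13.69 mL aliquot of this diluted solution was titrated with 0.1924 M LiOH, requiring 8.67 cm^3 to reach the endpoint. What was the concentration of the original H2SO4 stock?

0.560 M

n(LiOH) = 0.1924 x 0.008670 = 0.001668 mol.
n(H2SO4) in the aliquot = 0.001668 x 1/2 = 0.0008341 mol.
[diluted H2SO4] = 0.0008341 / 0.01369 = 0.06092 M.
Dilution factor = 100.0/10.87 = 9.200, so [stock] = 0.06092 x 9.200 = 0.560 M.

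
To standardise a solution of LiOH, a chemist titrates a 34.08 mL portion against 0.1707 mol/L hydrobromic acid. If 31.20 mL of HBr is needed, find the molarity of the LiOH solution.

0.156 M

n(HBr) delivered = 0.1707 x 0.03120 = 0.005326 mol.
For a 1:1 reaction, n(LiOH) = 0.005326 mol.
[LiOH] = 0.005326 mol / 0.03408 L = 0.156 M.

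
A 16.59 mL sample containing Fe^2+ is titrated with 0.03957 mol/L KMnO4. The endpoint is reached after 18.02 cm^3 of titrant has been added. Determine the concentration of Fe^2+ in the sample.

0.215 M

n(KMnO4) = 0.03957 x 0.01802 = 0.0007131 mol.
From the balanced equation, 1 mol KMnO4 reacts with 5 mol Fe^2+, so n(Fe^2+) = 0.0007131 x 5/1 = 0.003565 mol.
[Fe^2+] = 0.003565 / 0.01659 L = 0.215 M.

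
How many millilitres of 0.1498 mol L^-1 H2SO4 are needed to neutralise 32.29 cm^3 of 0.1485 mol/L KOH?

16.0 mL

n(KOH) = 0.1485 mol/L x 0.03229 L = 0.004795 mol.
The neutralisation is 2 KOH : 1 H2SO4, so n(H2SO4) = 0.004795 x 1/2 = 0.002398 mol.
V(H2SO4) = 0.002398 / 0.1498 = 0.01600 L = 16.0 mL.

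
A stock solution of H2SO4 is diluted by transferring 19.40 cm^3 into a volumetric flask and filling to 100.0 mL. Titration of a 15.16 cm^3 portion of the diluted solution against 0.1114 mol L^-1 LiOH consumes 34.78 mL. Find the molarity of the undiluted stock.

0.659 M

n(LiOH) = 0.1114 x 0.03478 = 0.003874 mol.
n(H2SO4) in the aliquot = 0.003874 x 1/2 = 0.001937 mol.
[diluted H2SO4] = 0.001937 / 0.01516 = 0.1278 M.
Dilution factor = 100.0/19.40 = 5.155, so [stock] = 0.1278 x 5.155 = 0.659 M.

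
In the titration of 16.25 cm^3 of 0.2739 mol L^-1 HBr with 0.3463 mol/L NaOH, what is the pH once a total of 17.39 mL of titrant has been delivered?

12.67

n(acid) = 0.2739 x 0.01625 = 0.004451 mol; n(NaOH) added = 0.3463 x 0.01739 = 0.006022 mol.
Base is in excess by 0.006022 - 0.004451 = 0.001571 mol in a total volume of 0.03364 L.
[OH^-] = 0.001571/0.03364 = 0.04671 M, so pOH = 1.33 and pH = 14.00 - 1.33 = 12.67.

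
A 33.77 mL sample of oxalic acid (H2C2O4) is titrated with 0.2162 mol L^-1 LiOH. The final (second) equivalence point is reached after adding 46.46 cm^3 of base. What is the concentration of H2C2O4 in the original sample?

0.149 M

n(LiOH) = 0.2162 x 0.04646 = 0.01004 mol.
At the final (second) equivalence point, 2 mol OH^- react per mol H2C2O4, so n(H2C2O4) = 0.01004 / 2 = 0.005022 mol.
[H2C2O4] = 0.005022 / 0.03377 L = 0.149 M.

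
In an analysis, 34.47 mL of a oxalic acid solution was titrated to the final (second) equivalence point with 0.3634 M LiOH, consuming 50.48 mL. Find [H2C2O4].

n(LiOH) = 0.3634 x 0.05048 = 0.01834 mol.
At the final (second) equivalence point, 2 mol OH^- react per mol H2C2O4, so n(H2C2O4) = 0.01834 / 2 = 0.009172 mol.
[H2C2O4] = 0.009172 / 0.03447 L = 0.266 M.

0.266 M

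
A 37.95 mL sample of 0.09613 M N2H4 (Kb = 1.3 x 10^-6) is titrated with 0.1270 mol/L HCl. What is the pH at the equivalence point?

4.69

n(N2H4) = 0.09613 x 0.03795 = 0.003648 mol; V(HCl) at equivalence = 0.003648/0.1270 = 0.02873 L.
At equivalence the base is fully converted to N2H5+; total volume = 0.06668 L, so [N2H5+] = 0.003648/0.06668 = 0.05471 M.
Ka(N2H5+) = Kw/Kb = 1.0e-14 / 1.3 x 10^-6 = 7.69e-9.
[H^+] = sqrt(Ka x [N2H5+]) = sqrt(7.69e-9 x 0.05471) = 2.05e-5 M.
pH = -log(2.05e-5) = 4.69.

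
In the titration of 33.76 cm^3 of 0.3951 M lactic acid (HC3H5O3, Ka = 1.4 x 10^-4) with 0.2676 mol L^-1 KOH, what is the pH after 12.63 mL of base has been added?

Initial n(HC3H5O3) = 0.3951 x 0.03376 = 0.01334 mol.
n(KOH) added = 0.2676 x 0.01263 = 0.003380 mol, converting that many moles of HC3H5O3 to C3H5O3-.
Remaining n(HC3H5O3) = 0.009959 mol; n(C3H5O3-) = 0.003380 mol.
By Henderson-Hasselbalch, pH = pKa + log([A^-]/[HA]) = 3.85 + log(0.003380/0.009959) = 3.85 + (-0.47) = 3.38.

3.38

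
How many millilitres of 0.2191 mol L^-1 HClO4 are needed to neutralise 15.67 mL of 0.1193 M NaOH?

n(NaOH) = 0.1193 mol/L x 0.01567 L = 0.001869 mol.
At equivalence n(HClO4) = n(NaOH) = 0.001869 mol.
V(HClO4) = 0.001869 / 0.2191 = 0.008532 L = 8.53 mL.

8.53 mL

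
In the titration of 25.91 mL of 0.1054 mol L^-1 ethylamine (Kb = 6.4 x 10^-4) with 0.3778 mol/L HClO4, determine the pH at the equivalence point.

n(C2H5NH2) = 0.1054 x 0.02591 = 0.002731 mol; V(HClO4) at equivalence = 0.002731/0.3778 = 0.007228 L.
At equivalence the base is fully converted to C2H5NH3+; total volume = 0.03314 L, so [C2H5NH3+] = 0.002731/0.03314 = 0.08241 M.
Ka(C2H5NH3+) = Kw/Kb = 1.0e-14 / 6.4 x 10^-4 = 1.56e-11.
[H^+] = sqrt(Ka x [C2H5NH3+]) = sqrt(1.56e-11 x 0.08241) = 1.13e-6 M.
pH = -log(1.13e-6) = 5.95.

5.95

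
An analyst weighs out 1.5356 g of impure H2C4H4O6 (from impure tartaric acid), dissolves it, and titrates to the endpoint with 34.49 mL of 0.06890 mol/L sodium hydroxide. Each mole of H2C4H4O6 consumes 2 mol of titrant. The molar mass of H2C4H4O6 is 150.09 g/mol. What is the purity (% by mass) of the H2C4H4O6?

11.6%

n(NaOH) = 0.06890 x 0.03449 = 0.002376 mol.
n(H2C4H4O6) = 0.002376 / 2 = 0.001188 mol.
mass of H2C4H4O6 = 0.001188 x 150.09 = 0.1783 g.
% purity = 0.1783 / 1.5356 x 100 = 11.6%.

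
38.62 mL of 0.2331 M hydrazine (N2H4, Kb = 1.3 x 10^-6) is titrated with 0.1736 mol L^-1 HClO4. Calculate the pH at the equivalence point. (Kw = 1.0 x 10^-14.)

4.56

n(N2H4) = 0.2331 x 0.03862 = 0.009002 mol; V(HClO4) at equivalence = 0.009002/0.1736 = 0.05186 L.
At equivalence the base is fully converted to N2H5+; total volume = 0.09048 L, so [N2H5+] = 0.009002/0.09048 = 0.09950 M.
Ka(N2H5+) = Kw/Kb = 1.0e-14 / 1.3 x 10^-6 = 7.69e-9.
[H^+] = sqrt(Ka x [N2H5+]) = sqrt(7.69e-9 x 0.09950) = 2.77e-5 M.
pH = -log(2.77e-5) = 4.56.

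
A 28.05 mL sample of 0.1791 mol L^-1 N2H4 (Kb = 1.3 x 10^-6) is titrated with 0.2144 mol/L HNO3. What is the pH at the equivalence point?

n(N2H4) = 0.1791 x 0.02805 = 0.005024 mol; V(HNO3) at equivalence = 0.005024/0.2144 = 0.02343 L.
At equivalence the base is fully converted to N2H5+; total volume = 0.05148 L, so [N2H5+] = 0.005024/0.05148 = 0.09758 M.
Ka(N2H5+) = Kw/Kb = 1.0e-14 / 1.3 x 10^-6 = 7.69e-9.
[H^+] = sqrt(Ka x [N2H5+]) = sqrt(7.69e-9 x 0.09758) = 2.74e-5 M.
pH = -log(2.74e-5) = 4.56.

4.56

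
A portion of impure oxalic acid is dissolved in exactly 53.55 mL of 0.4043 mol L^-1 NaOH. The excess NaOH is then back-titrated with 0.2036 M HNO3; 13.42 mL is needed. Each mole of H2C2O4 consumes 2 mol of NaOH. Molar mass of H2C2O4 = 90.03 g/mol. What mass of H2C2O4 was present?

0.852 g

Total n(NaOH) added = 0.4043 x 0.05355 = 0.02165 mol.
n(HNO3) used = 0.2036 x 0.01342 = 0.002732 mol, which equals the excess n(NaOH).
So n(NaOH) consumed by the sample = 0.02165 - 0.002732 = 0.01892 mol.
n(H2C2O4) = 0.01892 / 2 = 0.009459 mol.
mass = 0.009459 mol x 90.03 g/mol = 0.852 g.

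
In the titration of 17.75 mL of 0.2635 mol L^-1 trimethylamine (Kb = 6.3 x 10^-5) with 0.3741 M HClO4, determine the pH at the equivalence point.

n((CH3)3N) = 0.2635 x 0.01775 = 0.004677 mol; V(HClO4) at equivalence = 0.004677/0.3741 = 0.01250 L.
At equivalence the base is fully converted to (CH3)3NH+; total volume = 0.03025 L, so [(CH3)3NH+] = 0.004677/0.03025 = 0.1546 M.
Ka((CH3)3NH+) = Kw/Kb = 1.0e-14 / 6.3 x 10^-5 = 1.59e-10.
[H^+] = sqrt(Ka x [(CH3)3NH+]) = sqrt(1.59e-10 x 0.1546) = 4.95e-6 M.
pH = -log(4.95e-6) = 5.31.

5.31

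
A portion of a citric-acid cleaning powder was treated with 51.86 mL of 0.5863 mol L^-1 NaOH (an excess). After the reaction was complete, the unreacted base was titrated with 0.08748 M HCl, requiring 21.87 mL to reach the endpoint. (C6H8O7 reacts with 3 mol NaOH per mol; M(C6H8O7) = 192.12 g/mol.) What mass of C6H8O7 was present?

Total n(NaOH) added = 0.5863 x 0.05186 = 0.03041 mol.
n(HCl) used = 0.08748 x 0.02187 = 0.001913 mol, which equals the excess n(NaOH).
So n(NaOH) consumed by the sample = 0.03041 - 0.001913 = 0.02849 mol.
n(C6H8O7) = 0.02849 / 3 = 0.009497 mol.
mass = 0.009497 mol x 192.12 g/mol = 1.82 g.

1.82 g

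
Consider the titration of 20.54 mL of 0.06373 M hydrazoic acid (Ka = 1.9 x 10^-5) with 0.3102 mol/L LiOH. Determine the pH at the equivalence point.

8.72

n(HN3) = 0.06373 x 0.02054 = 0.001309 mol; V(LiOH) at equivalence = 0.001309/0.3102 = 0.004220 L.
At equivalence all the acid is converted to N3-; total volume = 0.02054 + 0.004220 = 0.02476 L, so [N3-] = 0.001309/0.02476 = 0.05287 M.
Kb = Kw/Ka = 1.0e-14 / 1.9 x 10^-5 = 5.26e-10.
[OH^-] = sqrt(Kb x [N3-]) = sqrt(5.26e-10 x 0.05287) = 5.27e-6 M.
pOH = 5.28, so pH = 14.00 - 5.28 = 8.72.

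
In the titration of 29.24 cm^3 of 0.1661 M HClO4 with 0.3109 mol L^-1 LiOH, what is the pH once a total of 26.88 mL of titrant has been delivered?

n(acid) = 0.1661 x 0.02924 = 0.004857 mol; n(LiOH) added = 0.3109 x 0.02688 = 0.008357 mol.
Base is in excess by 0.008357 - 0.004857 = 0.003500 mol in a total volume of 0.05612 L.
[OH^-] = 0.003500/0.05612 = 0.06237 M, so pOH = 1.21 and pH = 14.00 - 1.21 = 12.79.

12.79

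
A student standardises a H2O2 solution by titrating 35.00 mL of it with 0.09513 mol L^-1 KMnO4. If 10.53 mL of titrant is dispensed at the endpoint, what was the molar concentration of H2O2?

0.0716 M

n(KMnO4) = 0.09513 x 0.01053 = 0.001002 mol.
From the balanced equation, 2 mol KMnO4 reacts with 5 mol H2O2, so n(H2O2) = 0.001002 x 5/2 = 0.002504 mol.
[H2O2] = 0.002504 / 0.03500 L = 0.0716 M.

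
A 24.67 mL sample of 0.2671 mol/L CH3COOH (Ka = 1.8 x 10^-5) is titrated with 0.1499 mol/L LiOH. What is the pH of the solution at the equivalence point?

8.86

n(CH3COOH) = 0.2671 x 0.02467 = 0.006589 mol; V(LiOH) at equivalence = 0.006589/0.1499 = 0.04396 L.
At equivalence all the acid is converted to CH3COO-; total volume = 0.02467 + 0.04396 = 0.06863 L, so [CH3COO-] = 0.006589/0.06863 = 0.09602 M.
Kb = Kw/Ka = 1.0e-14 / 1.8 x 10^-5 = 5.56e-10.
[OH^-] = sqrt(Kb x [CH3COO-]) = sqrt(5.56e-10 x 0.09602) = 7.30e-6 M.
pOH = 5.14, so pH = 14.00 - 5.14 = 8.86.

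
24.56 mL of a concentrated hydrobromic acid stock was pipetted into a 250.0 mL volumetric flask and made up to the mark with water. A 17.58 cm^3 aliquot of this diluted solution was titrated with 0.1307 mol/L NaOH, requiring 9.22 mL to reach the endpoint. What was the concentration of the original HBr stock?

0.698 M

n(NaOH) = 0.1307 x 0.009220 = 0.001205 mol.
n(HBr) in the aliquot = 0.001205 mol.
[diluted HBr] = 0.001205 / 0.01758 = 0.06855 M.
Dilution factor = 250.0/24.56 = 10.18, so [stock] = 0.06855 x 10.18 = 0.698 M.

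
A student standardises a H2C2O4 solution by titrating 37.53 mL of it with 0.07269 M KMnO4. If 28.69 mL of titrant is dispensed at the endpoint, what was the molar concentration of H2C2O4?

0.139 M

n(KMnO4) = 0.07269 x 0.02869 = 0.002085 mol.
From the balanced equation, 2 mol KMnO4 reacts with 5 mol H2C2O4, so n(H2C2O4) = 0.002085 x 5/2 = 0.005214 mol.
[H2C2O4] = 0.005214 / 0.03753 L = 0.139 M.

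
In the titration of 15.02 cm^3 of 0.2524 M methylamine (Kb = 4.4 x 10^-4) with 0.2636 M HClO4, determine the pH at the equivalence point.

n(CH3NH2) = 0.2524 x 0.01502 = 0.003791 mol; V(HClO4) at equivalence = 0.003791/0.2636 = 0.01438 L.
At equivalence the base is fully converted to CH3NH3+; total volume = 0.02940 L, so [CH3NH3+] = 0.003791/0.02940 = 0.1289 M.
Ka(CH3NH3+) = Kw/Kb = 1.0e-14 / 4.4 x 10^-4 = 2.27e-11.
[H^+] = sqrt(Ka x [CH3NH3+]) = sqrt(2.27e-11 x 0.1289) = 1.71e-6 M.
pH = -log(1.71e-6) = 5.77.

5.77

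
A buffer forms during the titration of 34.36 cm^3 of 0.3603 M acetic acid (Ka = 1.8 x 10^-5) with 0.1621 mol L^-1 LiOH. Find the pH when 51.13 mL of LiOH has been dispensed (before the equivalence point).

5.05

Initial n(CH3COOH) = 0.3603 x 0.03436 = 0.01238 mol.
n(LiOH) added = 0.1621 x 0.05113 = 0.008288 mol, converting that many moles of CH3COOH to CH3COO-.
Remaining n(CH3COOH) = 0.004092 mol; n(CH3COO-) = 0.008288 mol.
By Henderson-Hasselbalch, pH = pKa + log([A^-]/[HA]) = 4.74 + log(0.008288/0.004092) = 4.74 + (+0.31) = 5.05.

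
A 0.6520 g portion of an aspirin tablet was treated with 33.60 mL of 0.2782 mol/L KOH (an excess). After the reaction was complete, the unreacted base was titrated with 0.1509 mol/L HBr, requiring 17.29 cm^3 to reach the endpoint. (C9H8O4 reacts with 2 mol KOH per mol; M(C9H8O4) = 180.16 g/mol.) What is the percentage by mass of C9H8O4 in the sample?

93.1%

Total n(KOH) added = 0.2782 x 0.03360 = 0.009348 mol.
n(HBr) used = 0.1509 x 0.01729 = 0.002609 mol, which equals the excess n(KOH).
So n(KOH) consumed by the sample = 0.009348 - 0.002609 = 0.006738 mol.
n(C9H8O4) = 0.006738 / 2 = 0.003369 mol.
mass C9H8O4 = 0.003369 x 180.16 = 0.6070 g, so %C9H8O4 = 0.6070/0.6520 x 100 = 93.1%.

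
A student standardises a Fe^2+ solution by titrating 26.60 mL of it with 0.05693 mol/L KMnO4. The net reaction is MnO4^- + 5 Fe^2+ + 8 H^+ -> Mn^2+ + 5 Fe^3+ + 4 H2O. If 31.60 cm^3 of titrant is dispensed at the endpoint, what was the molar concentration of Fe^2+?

n(KMnO4) = 0.05693 x 0.03160 = 0.001799 mol.
From the balanced equation, 1 mol KMnO4 reacts with 5 mol Fe^2+, so n(Fe^2+) = 0.001799 x 5/1 = 0.008995 mol.
[Fe^2+] = 0.008995 / 0.02660 L = 0.338 M.

0.338 M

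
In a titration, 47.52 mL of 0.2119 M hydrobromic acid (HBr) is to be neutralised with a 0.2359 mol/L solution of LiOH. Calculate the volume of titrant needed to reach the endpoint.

n(HBr) = 0.2119 mol/L x 0.04752 L = 0.01007 mol.
At equivalence n(LiOH) = n(HBr) = 0.01007 mol.
V(LiOH) = 0.01007 / 0.2359 = 0.04269 L = 42.7 mL.

42.7 mL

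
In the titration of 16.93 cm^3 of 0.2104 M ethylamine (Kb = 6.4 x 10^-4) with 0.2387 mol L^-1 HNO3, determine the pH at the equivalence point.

5.88

n(C2H5NH2) = 0.2104 x 0.01693 = 0.003562 mol; V(HNO3) at equivalence = 0.003562/0.2387 = 0.01492 L.
At equivalence the base is fully converted to C2H5NH3+; total volume = 0.03185 L, so [C2H5NH3+] = 0.003562/0.03185 = 0.1118 M.
Ka(C2H5NH3+) = Kw/Kb = 1.0e-14 / 6.4 x 10^-4 = 1.56e-11.
[H^+] = sqrt(Ka x [C2H5NH3+]) = sqrt(1.56e-11 x 0.1118) = 1.32e-6 M.
pH = -log(1.32e-6) = 5.88.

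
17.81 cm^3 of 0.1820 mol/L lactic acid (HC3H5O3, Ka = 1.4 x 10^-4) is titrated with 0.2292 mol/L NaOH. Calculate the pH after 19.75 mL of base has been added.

n(acid) = 0.1820 x 0.01781 = 0.003241 mol; n(NaOH) added = 0.2292 x 0.01975 = 0.004527 mol.
Base is in excess by 0.004527 - 0.003241 = 0.001285 mol in a total volume of 0.03756 L.
[OH^-] = 0.001285/0.03756 = 0.03422 M, so pOH = 1.47 and pH = 14.00 - 1.47 = 12.53.

12.53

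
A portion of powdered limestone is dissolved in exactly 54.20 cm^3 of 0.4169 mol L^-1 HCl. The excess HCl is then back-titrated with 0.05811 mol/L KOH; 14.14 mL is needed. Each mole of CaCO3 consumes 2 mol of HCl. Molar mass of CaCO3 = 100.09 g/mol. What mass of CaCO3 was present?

1.09 g

Total n(HCl) added = 0.4169 x 0.05420 = 0.02260 mol.
n(KOH) used = 0.05811 x 0.01414 = 0.0008217 mol, which equals the excess n(HCl).
So n(HCl) consumed by the sample = 0.02260 - 0.0008217 = 0.02177 mol.
n(CaCO3) = 0.02177 / 2 = 0.01089 mol.
mass = 0.01089 mol x 100.09 g/mol = 1.09 g.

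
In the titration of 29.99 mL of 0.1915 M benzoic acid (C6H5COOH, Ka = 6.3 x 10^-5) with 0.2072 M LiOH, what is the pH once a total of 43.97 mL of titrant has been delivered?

12.66

n(acid) = 0.1915 x 0.02999 = 0.005743 mol; n(LiOH) added = 0.2072 x 0.04397 = 0.009111 mol.
Base is in excess by 0.009111 - 0.005743 = 0.003367 mol in a total volume of 0.07396 L.
[OH^-] = 0.003367/0.07396 = 0.04553 M, so pOH = 1.34 and pH = 14.00 - 1.34 = 12.66.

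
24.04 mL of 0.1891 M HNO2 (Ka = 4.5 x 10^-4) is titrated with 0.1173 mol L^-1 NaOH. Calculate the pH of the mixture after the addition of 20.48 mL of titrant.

Initial n(HNO2) = 0.1891 x 0.02404 = 0.004546 mol.
n(NaOH) added = 0.1173 x 0.02048 = 0.002402 mol, converting that many moles of HNO2 to NO2-.
Remaining n(HNO2) = 0.002144 mol; n(NO2-) = 0.002402 mol.
By Henderson-Hasselbalch, pH = pKa + log([A^-]/[HA]) = 3.35 + log(0.002402/0.002144) = 3.35 + (+0.05) = 3.40.

3.40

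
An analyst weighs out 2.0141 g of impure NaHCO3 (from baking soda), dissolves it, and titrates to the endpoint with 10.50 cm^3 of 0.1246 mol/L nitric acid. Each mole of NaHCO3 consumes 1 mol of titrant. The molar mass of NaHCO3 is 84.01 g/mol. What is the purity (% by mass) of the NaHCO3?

5.46%

n(HNO3) = 0.1246 x 0.01050 = 0.001308 mol.
n(NaHCO3) = 0.001308 / 1 = 0.001308 mol.
mass of NaHCO3 = 0.001308 x 84.01 = 0.1099 g.
% purity = 0.1099 / 2.0141 x 100 = 5.46%.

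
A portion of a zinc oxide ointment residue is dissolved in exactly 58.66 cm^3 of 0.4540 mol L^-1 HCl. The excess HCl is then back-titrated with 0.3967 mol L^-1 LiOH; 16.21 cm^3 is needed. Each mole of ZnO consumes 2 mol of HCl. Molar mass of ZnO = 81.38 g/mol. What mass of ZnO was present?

0.822 g

Total n(HCl) added = 0.4540 x 0.05866 = 0.02663 mol.
n(LiOH) used = 0.3967 x 0.01621 = 0.006431 mol, which equals the excess n(HCl).
So n(HCl) consumed by the sample = 0.02663 - 0.006431 = 0.02020 mol.
n(ZnO) = 0.02020 / 2 = 0.01010 mol.
mass = 0.01010 mol x 81.38 g/mol = 0.822 g.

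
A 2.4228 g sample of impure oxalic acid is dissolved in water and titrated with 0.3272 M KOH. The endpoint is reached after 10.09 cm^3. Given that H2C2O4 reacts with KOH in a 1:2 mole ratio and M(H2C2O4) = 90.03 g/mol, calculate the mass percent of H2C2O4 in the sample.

6.13%

n(KOH) = 0.3272 x 0.01009 = 0.003301 mol.
n(H2C2O4) = 0.003301 / 2 = 0.001651 mol.
mass of H2C2O4 = 0.001651 x 90.03 = 0.1486 g.
% purity = 0.1486 / 2.4228 x 100 = 6.13%.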